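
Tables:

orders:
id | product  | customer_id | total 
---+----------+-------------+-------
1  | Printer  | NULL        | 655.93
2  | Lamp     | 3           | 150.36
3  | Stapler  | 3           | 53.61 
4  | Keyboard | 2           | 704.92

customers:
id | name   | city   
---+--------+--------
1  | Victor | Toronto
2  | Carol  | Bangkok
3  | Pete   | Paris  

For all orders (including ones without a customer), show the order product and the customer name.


LEFT JOIN keeps every row from orders (the left table); where customer_id has no match in customers, the customer columns become NULL. Walk through each order:
  - order 1 (Printer): customer_id=NULL, no match -> kept with NULL
  - order 2 (Lamp): customer_id=3 -> matches Pete
  - order 3 (Stapler): customer_id=3 -> matches Pete
  - order 4 (Keyboard): customer_id=2 -> matches Carol
All 4 rows appear; 1 has NULL customer.

SQL:
SELECT a.product, b.name AS customer
FROM orders a
LEFT JOIN customers b ON a.customer_id = b.id

Result:
product  | customer
---------+---------
Printer  | NULL    
Lamp     | Pete    
Stapler  | Pete    
Keyboard | Carol   


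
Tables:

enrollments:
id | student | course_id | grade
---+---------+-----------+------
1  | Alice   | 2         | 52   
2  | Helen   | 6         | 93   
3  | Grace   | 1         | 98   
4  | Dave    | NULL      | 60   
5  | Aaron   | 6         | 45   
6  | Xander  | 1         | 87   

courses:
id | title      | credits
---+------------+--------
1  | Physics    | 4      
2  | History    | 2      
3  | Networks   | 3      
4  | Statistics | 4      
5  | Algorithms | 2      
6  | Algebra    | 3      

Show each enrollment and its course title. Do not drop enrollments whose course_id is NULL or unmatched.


LEFT JOIN keeps every row from enrollments (the left table); where course_id has no match in courses, the course columns become NULL. Walk through each enrollment:
  - enrollment 1 (Alice): course_id=2 -> matches History
  - enrollment 2 (Helen): course_id=6 -> matches Algebra
  - enrollment 3 (Grace): course_id=1 -> matches Physics
  - enrollment 4 (Dave): course_id=NULL, no match -> kept with NULL
  - enrollment 5 (Aaron): course_id=6 -> matches Algebra
  - enrollment 6 (Xander): course_id=1 -> matches Physics
All 6 rows appear; 1 has NULL course.

SQL:
SELECT a.student, b.title AS course
FROM enrollments a
LEFT JOIN courses b ON a.course_id = b.id

Result:
student | course 
--------+--------
Alice   | History
Helen   | Algebra
Grace   | Physics
Dave    | NULL   
Aaron   | Algebra
Xander  | Physics


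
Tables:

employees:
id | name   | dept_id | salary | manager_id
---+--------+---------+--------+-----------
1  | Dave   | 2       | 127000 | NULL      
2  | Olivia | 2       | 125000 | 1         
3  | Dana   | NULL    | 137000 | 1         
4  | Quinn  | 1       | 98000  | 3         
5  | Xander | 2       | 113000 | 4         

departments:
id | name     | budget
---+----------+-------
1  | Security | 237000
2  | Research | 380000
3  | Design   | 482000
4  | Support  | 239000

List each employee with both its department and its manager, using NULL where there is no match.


Two LEFT JOINs from the same base table employees: one to departments via dept_id, one to employees itself via manager_id. Both are LEFT so every employee is preserved.
Match against departments:
  - employee 1 (Dave): dept_id=2 -> matches Research
  - employee 2 (Olivia): dept_id=2 -> matches Research
  - employee 3 (Dana): dept_id=NULL, no match -> kept with NULL
  - employee 4 (Quinn): dept_id=1 -> matches Security
  - employee 5 (Xander): dept_id=2 -> matches Research
Match against employees (self):
  - employee 1 (Dave): manager_id=NULL -> NULL
  - employee 2 (Olivia): manager_id=1 -> Dave
  - employee 3 (Dana): manager_id=1 -> Dave
  - employee 4 (Quinn): manager_id=3 -> Dana
  - employee 5 (Xander): manager_id=4 -> Quinn

SQL:
SELECT a.name, b.name AS department, c.name AS manager
FROM employees a
LEFT JOIN departments b ON a.dept_id = b.id
LEFT JOIN employees c ON a.manager_id = c.id

Result:
name   | department | manager
-------+------------+--------
Dave   | Research   | NULL   
Olivia | Research   | Dave   
Dana   | NULL       | Dave   
Quinn  | Security   | Dana   
Xander | Research   | Quinn  


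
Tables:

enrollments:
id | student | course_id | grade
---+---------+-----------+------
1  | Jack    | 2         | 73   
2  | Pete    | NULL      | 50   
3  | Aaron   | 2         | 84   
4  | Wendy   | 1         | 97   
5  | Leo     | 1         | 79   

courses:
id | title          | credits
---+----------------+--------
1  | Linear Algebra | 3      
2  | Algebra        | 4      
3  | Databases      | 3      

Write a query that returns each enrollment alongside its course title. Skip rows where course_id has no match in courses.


INNER JOIN keeps only enrollments rows whose course_id matches an id in courses. Walk through each enrollment:
  - enrollment 1 (Jack): course_id=2 -> matches Algebra
  - enrollment 2 (Pete): course_id=NULL, no match -> dropped
  - enrollment 3 (Aaron): course_id=2 -> matches Algebra
  - enrollment 4 (Wendy): course_id=1 -> matches Linear Algebra
  - enrollment 5 (Leo): course_id=1 -> matches Linear Algebra
So 1 of 5 rows is dropped.

SQL:
SELECT a.student, b.title AS course
FROM enrollments a
INNER JOIN courses b ON a.course_id = b.id

Result:
student | course        
--------+---------------
Jack    | Algebra       
Aaron   | Algebra       
Wendy   | Linear Algebra
Leo     | Linear Algebra


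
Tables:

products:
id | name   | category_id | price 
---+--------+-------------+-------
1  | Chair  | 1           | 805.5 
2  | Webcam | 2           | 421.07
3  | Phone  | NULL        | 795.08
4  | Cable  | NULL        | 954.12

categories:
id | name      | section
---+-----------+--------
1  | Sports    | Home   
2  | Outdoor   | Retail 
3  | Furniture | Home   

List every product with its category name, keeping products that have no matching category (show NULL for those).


LEFT JOIN keeps every row from products (the left table); where category_id has no match in categories, the category columns become NULL. Walk through each product:
  - product 1 (Chair): category_id=1 -> matches Sports
  - product 2 (Webcam): category_id=2 -> matches Outdoor
  - product 3 (Phone): category_id=NULL, no match -> kept with NULL
  - product 4 (Cable): category_id=NULL, no match -> kept with NULL
All 4 rows appear; 2 have NULL category.

SQL:
SELECT a.name, b.name AS category
FROM products a
LEFT JOIN categories b ON a.category_id = b.id

Result:
name   | category
-------+---------
Chair  | Sports  
Webcam | Outdoor 
Phone  | NULL    
Cable  | NULL    


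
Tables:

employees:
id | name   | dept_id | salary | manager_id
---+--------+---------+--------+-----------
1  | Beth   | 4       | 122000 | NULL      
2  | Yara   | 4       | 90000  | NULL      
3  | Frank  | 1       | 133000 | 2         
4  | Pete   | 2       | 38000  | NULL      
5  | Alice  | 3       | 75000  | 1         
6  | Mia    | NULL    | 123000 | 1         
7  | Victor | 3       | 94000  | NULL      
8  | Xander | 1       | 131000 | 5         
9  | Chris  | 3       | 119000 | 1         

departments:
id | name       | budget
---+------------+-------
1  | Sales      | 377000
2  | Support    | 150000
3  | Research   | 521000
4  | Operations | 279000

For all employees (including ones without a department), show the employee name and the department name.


LEFT JOIN keeps every row from employees (the left table); where dept_id has no match in departments, the department columns become NULL. Walk through each employee:
  - employee 1 (Beth): dept_id=4 -> matches Operations
  - employee 2 (Yara): dept_id=4 -> matches Operations
  - employee 3 (Frank): dept_id=1 -> matches Sales
  - employee 4 (Pete): dept_id=2 -> matches Support
  - employee 5 (Alice): dept_id=3 -> matches Research
  - employee 6 (Mia): dept_id=NULL, no match -> kept with NULL
  - employee 7 (Victor): dept_id=3 -> matches Research
  - employee 8 (Xander): dept_id=1 -> matches Sales
  - employee 9 (Chris): dept_id=3 -> matches Research
All 9 rows appear; 1 has NULL department.

SQL:
SELECT a.name, b.name AS department
FROM employees a
LEFT JOIN departments b ON a.dept_id = b.id

Result:
name   | department
-------+-----------
Beth   | Operations
Yara   | Operations
Frank  | Sales     
Pete   | Support   
Alice  | Research  
Mia    | NULL      
Victor | Research  
Xander | Sales     
Chris  | Research  


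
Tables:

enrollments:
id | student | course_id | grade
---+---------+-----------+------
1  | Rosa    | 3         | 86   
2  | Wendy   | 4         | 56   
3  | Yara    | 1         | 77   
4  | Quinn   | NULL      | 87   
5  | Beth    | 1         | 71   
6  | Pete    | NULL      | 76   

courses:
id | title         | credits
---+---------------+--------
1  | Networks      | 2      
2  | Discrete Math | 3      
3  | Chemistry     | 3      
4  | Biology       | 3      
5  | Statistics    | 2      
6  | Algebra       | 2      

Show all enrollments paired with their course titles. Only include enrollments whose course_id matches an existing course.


INNER JOIN keeps only enrollments rows whose course_id matches an id in courses. Walk through each enrollment:
  - enrollment 1 (Rosa): course_id=3 -> matches Chemistry
  - enrollment 2 (Wendy): course_id=4 -> matches Biology
  - enrollment 3 (Yara): course_id=1 -> matches Networks
  - enrollment 4 (Quinn): course_id=NULL, no match -> dropped
  - enrollment 5 (Beth): course_id=1 -> matches Networks
  - enrollment 6 (Pete): course_id=NULL, no match -> dropped
So 2 of 6 rows are dropped.

SQL:
SELECT a.student, b.title AS course
FROM enrollments a
INNER JOIN courses b ON a.course_id = b.id

Result:
student | course   
--------+----------
Rosa    | Chemistry
Wendy   | Biology  
Yara    | Networks 
Beth    | Networks 


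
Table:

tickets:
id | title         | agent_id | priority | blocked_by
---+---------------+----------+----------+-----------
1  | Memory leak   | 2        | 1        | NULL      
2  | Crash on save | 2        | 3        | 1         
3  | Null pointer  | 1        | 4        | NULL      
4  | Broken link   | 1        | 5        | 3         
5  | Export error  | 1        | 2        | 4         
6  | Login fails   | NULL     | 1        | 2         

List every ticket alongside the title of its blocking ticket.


This is a self-join: tickets is joined to a second copy of itself, matching each row's blocked_by to another row's id. Use LEFT JOIN so rows with blocked_by=NULL are kept.
  - ticket 1 (Memory leak): blocked_by=NULL -> NULL
  - ticket 2 (Crash on save): blocked_by=1 -> Memory leak
  - ticket 3 (Null pointer): blocked_by=NULL -> NULL
  - ticket 4 (Broken link): blocked_by=3 -> Null pointer
  - ticket 5 (Export error): blocked_by=4 -> Broken link
  - ticket 6 (Login fails): blocked_by=2 -> Crash on save

SQL:
SELECT a.title AS item, b.title AS blocked_by
FROM tickets a
LEFT JOIN tickets b ON a.blocked_by = b.id

Result:
item          | blocked_by   
--------------+--------------
Memory leak   | NULL         
Crash on save | Memory leak  
Null pointer  | NULL         
Broken link   | Null pointer 
Export error  | Broken link  
Login fails   | Crash on save


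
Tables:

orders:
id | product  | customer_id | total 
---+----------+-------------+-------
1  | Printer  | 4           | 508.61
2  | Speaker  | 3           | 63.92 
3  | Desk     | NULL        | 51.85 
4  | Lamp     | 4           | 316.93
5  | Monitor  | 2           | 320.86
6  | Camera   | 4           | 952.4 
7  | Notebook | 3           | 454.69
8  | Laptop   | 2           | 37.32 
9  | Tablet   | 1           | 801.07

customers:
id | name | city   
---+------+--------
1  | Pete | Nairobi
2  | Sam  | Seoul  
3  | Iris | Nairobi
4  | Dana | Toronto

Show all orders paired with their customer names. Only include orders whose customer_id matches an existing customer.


INNER JOIN keeps only orders rows whose customer_id matches an id in customers. Walk through each order:
  - order 1 (Printer): customer_id=4 -> matches Dana
  - order 2 (Speaker): customer_id=3 -> matches Iris
  - order 3 (Desk): customer_id=NULL, no match -> dropped
  - order 4 (Lamp): customer_id=4 -> matches Dana
  - order 5 (Monitor): customer_id=2 -> matches Sam
  - order 6 (Camera): customer_id=4 -> matches Dana
  - order 7 (Notebook): customer_id=3 -> matches Iris
  - order 8 (Laptop): customer_id=2 -> matches Sam
  - order 9 (Tablet): customer_id=1 -> matches Pete
So 1 of 9 rows is dropped.

SQL:
SELECT a.product, b.name AS customer
FROM orders a
INNER JOIN customers b ON a.customer_id = b.id

Result:
product  | customer
---------+---------
Printer  | Dana    
Speaker  | Iris    
Lamp     | Dana    
Monitor  | Sam     
Camera   | Dana    
Notebook | Iris    
Laptop   | Sam     
Tablet   | Pete    


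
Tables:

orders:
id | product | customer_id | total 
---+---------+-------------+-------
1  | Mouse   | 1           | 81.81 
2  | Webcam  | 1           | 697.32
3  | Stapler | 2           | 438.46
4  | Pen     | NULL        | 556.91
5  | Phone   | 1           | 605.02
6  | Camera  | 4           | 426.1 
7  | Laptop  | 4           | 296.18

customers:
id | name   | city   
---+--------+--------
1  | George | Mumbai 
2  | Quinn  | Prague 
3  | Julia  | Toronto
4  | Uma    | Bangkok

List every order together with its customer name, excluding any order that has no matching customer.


INNER JOIN keeps only orders rows whose customer_id matches an id in customers. Walk through each order:
  - order 1 (Mouse): customer_id=1 -> matches George
  - order 2 (Webcam): customer_id=1 -> matches George
  - order 3 (Stapler): customer_id=2 -> matches Quinn
  - order 4 (Pen): customer_id=NULL, no match -> dropped
  - order 5 (Phone): customer_id=1 -> matches George
  - order 6 (Camera): customer_id=4 -> matches Uma
  - order 7 (Laptop): customer_id=4 -> matches Uma
So 1 of 7 rows is dropped.

SQL:
SELECT a.product, b.name AS customer
FROM orders a
INNER JOIN customers b ON a.customer_id = b.id

Result:
product | customer
--------+---------
Mouse   | George  
Webcam  | George  
Stapler | Quinn   
Phone   | George  
Camera  | Uma     
Laptop  | Uma     


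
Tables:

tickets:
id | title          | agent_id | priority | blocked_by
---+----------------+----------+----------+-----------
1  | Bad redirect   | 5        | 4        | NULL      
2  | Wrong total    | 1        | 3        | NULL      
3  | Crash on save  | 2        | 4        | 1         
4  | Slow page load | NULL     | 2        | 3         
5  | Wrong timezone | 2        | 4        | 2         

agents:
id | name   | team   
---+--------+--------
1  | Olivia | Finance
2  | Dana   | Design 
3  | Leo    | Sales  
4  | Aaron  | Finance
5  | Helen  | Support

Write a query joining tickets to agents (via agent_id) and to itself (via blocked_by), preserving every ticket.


Two LEFT JOINs from the same base table tickets: one to agents via agent_id, one to tickets itself via blocked_by. Both are LEFT so every ticket is preserved.
Match against agents:
  - ticket 1 (Bad redirect): agent_id=5 -> matches Helen
  - ticket 2 (Wrong total): agent_id=1 -> matches Olivia
  - ticket 3 (Crash on save): agent_id=2 -> matches Dana
  - ticket 4 (Slow page load): agent_id=NULL, no match -> kept with NULL
  - ticket 5 (Wrong timezone): agent_id=2 -> matches Dana
Match against tickets (self):
  - ticket 1 (Bad redirect): blocked_by=NULL -> NULL
  - ticket 2 (Wrong total): blocked_by=NULL -> NULL
  - ticket 3 (Crash on save): blocked_by=1 -> Bad redirect
  - ticket 4 (Slow page load): blocked_by=3 -> Crash on save
  - ticket 5 (Wrong timezone): blocked_by=2 -> Wrong total

SQL:
SELECT a.title, b.name AS agent, c.title AS blocked_by
FROM tickets a
LEFT JOIN agents b ON a.agent_id = b.id
LEFT JOIN tickets c ON a.blocked_by = c.id

Result:
title          | agent  | blocked_by   
---------------+--------+--------------
Bad redirect   | Helen  | NULL         
Wrong total    | Olivia | NULL         
Crash on save  | Dana   | Bad redirect 
Slow page load | NULL   | Crash on save
Wrong timezone | Dana   | Wrong total  


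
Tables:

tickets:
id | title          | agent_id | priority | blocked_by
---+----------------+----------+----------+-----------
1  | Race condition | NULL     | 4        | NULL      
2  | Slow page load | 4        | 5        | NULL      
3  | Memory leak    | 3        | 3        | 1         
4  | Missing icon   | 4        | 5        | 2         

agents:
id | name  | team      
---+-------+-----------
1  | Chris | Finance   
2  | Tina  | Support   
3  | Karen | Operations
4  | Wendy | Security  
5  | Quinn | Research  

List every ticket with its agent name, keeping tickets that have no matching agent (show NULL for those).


LEFT JOIN keeps every row from tickets (the left table); where agent_id has no match in agents, the agent columns become NULL. Walk through each ticket:
  - ticket 1 (Race condition): agent_id=NULL, no match -> kept with NULL
  - ticket 2 (Slow page load): agent_id=4 -> matches Wendy
  - ticket 3 (Memory leak): agent_id=3 -> matches Karen
  - ticket 4 (Missing icon): agent_id=4 -> matches Wendy
All 4 rows appear; 1 has NULL agent.

SQL:
SELECT a.title, b.name AS agent
FROM tickets a
LEFT JOIN agents b ON a.agent_id = b.id

Result:
title          | agent
---------------+------
Race condition | NULL 
Slow page load | Wendy
Memory leak    | Karen
Missing icon   | Wendy


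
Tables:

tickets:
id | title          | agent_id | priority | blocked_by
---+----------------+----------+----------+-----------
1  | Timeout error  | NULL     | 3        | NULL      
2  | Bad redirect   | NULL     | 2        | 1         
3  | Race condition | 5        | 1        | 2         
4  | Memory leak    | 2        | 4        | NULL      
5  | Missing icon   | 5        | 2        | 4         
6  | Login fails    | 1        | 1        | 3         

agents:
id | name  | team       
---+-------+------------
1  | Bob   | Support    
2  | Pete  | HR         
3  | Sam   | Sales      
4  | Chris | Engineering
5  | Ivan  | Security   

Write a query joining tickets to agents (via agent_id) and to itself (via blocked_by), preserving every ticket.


Two LEFT JOINs from the same base table tickets: one to agents via agent_id, one to tickets itself via blocked_by. Both are LEFT so every ticket is preserved.
Match against agents:
  - ticket 1 (Timeout error): agent_id=NULL, no match -> kept with NULL
  - ticket 2 (Bad redirect): agent_id=NULL, no match -> kept with NULL
  - ticket 3 (Race condition): agent_id=5 -> matches Ivan
  - ticket 4 (Memory leak): agent_id=2 -> matches Pete
  - ticket 5 (Missing icon): agent_id=5 -> matches Ivan
  - ticket 6 (Login fails): agent_id=1 -> matches Bob
Match against tickets (self):
  - ticket 1 (Timeout error): blocked_by=NULL -> NULL
  - ticket 2 (Bad redirect): blocked_by=1 -> Timeout error
  - ticket 3 (Race condition): blocked_by=2 -> Bad redirect
  - ticket 4 (Memory leak): blocked_by=NULL -> NULL
  - ticket 5 (Missing icon): blocked_by=4 -> Memory leak
  - ticket 6 (Login fails): blocked_by=3 -> Race condition

SQL:
SELECT a.title, b.name AS agent, c.title AS blocked_by
FROM tickets a
LEFT JOIN agents b ON a.agent_id = b.id
LEFT JOIN tickets c ON a.blocked_by = c.id

Result:
title          | agent | blocked_by    
---------------+-------+---------------
Timeout error  | NULL  | NULL          
Bad redirect   | NULL  | Timeout error 
Race condition | Ivan  | Bad redirect  
Memory leak    | Pete  | NULL          
Missing icon   | Ivan  | Memory leak   
Login fails    | Bob   | Race condition


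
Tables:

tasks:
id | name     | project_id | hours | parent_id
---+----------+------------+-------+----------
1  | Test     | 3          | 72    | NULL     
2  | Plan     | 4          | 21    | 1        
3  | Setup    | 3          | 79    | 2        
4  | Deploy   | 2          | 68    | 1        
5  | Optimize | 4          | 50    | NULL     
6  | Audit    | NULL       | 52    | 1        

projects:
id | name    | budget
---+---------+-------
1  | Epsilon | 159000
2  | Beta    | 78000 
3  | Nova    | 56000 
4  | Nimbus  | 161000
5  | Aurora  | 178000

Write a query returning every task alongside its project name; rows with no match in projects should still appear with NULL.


LEFT JOIN keeps every row from tasks (the left table); where project_id has no match in projects, the project columns become NULL. Walk through each task:
  - task 1 (Test): project_id=3 -> matches Nova
  - task 2 (Plan): project_id=4 -> matches Nimbus
  - task 3 (Setup): project_id=3 -> matches Nova
  - task 4 (Deploy): project_id=2 -> matches Beta
  - task 5 (Optimize): project_id=4 -> matches Nimbus
  - task 6 (Audit): project_id=NULL, no match -> kept with NULL
All 6 rows appear; 1 has NULL project.

SQL:
SELECT a.name, b.name AS project
FROM tasks a
LEFT JOIN projects b ON a.project_id = b.id

Result:
name     | project
---------+--------
Test     | Nova   
Plan     | Nimbus 
Setup    | Nova   
Deploy   | Beta   
Optimize | Nimbus 
Audit    | NULL   


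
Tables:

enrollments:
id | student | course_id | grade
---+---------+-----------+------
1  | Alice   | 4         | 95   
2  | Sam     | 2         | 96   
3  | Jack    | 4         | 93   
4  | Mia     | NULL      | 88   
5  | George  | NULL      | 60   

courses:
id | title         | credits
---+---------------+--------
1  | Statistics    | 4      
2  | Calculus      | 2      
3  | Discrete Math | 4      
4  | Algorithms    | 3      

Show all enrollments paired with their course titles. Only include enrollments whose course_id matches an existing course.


INNER JOIN keeps only enrollments rows whose course_id matches an id in courses. Walk through each enrollment:
  - enrollment 1 (Alice): course_id=4 -> matches Algorithms
  - enrollment 2 (Sam): course_id=2 -> matches Calculus
  - enrollment 3 (Jack): course_id=4 -> matches Algorithms
  - enrollment 4 (Mia): course_id=NULL, no match -> dropped
  - enrollment 5 (George): course_id=NULL, no match -> dropped
So 2 of 5 rows are dropped.

SQL:
SELECT a.student, b.title AS course
FROM enrollments a
INNER JOIN courses b ON a.course_id = b.id

Result:
student | course    
--------+-----------
Alice   | Algorithms
Sam     | Calculus  
Jack    | Algorithms


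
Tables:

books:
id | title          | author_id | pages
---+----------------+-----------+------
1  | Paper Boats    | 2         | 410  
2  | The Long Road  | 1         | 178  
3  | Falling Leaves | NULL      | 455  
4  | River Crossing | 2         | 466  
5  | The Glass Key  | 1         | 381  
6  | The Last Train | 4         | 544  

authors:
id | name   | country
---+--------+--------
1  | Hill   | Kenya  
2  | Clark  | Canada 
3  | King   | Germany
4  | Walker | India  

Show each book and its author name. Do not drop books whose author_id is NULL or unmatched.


LEFT JOIN keeps every row from books (the left table); where author_id has no match in authors, the author columns become NULL. Walk through each book:
  - book 1 (Paper Boats): author_id=2 -> matches Clark
  - book 2 (The Long Road): author_id=1 -> matches Hill
  - book 3 (Falling Leaves): author_id=NULL, no match -> kept with NULL
  - book 4 (River Crossing): author_id=2 -> matches Clark
  - book 5 (The Glass Key): author_id=1 -> matches Hill
  - book 6 (The Last Train): author_id=4 -> matches Walker
All 6 rows appear; 1 has NULL author.

SQL:
SELECT a.title, b.name AS author
FROM books a
LEFT JOIN authors b ON a.author_id = b.id

Result:
title          | author
---------------+-------
Paper Boats    | Clark 
The Long Road  | Hill  
Falling Leaves | NULL  
River Crossing | Clark 
The Glass Key  | Hill  
The Last Train | Walker


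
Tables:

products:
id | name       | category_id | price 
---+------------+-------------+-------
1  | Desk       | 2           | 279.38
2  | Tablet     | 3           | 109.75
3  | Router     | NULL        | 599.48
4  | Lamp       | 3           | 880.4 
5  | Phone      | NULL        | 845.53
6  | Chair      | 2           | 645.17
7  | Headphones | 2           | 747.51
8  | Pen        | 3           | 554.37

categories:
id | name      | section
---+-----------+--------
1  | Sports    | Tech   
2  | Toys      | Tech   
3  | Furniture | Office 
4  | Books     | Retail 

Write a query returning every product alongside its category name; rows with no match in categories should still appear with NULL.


LEFT JOIN keeps every row from products (the left table); where category_id has no match in categories, the category columns become NULL. Walk through each product:
  - product 1 (Desk): category_id=2 -> matches Toys
  - product 2 (Tablet): category_id=3 -> matches Furniture
  - product 3 (Router): category_id=NULL, no match -> kept with NULL
  - product 4 (Lamp): category_id=3 -> matches Furniture
  - product 5 (Phone): category_id=NULL, no match -> kept with NULL
  - product 6 (Chair): category_id=2 -> matches Toys
  - product 7 (Headphones): category_id=2 -> matches Toys
  - product 8 (Pen): category_id=3 -> matches Furniture
All 8 rows appear; 2 have NULL category.

SQL:
SELECT a.name, b.name AS category
FROM products a
LEFT JOIN categories b ON a.category_id = b.id

Result:
name       | category 
-----------+----------
Desk       | Toys     
Tablet     | Furniture
Router     | NULL     
Lamp       | Furniture
Phone      | NULL     
Chair      | Toys     
Headphones | Toys     
Pen        | Furniture


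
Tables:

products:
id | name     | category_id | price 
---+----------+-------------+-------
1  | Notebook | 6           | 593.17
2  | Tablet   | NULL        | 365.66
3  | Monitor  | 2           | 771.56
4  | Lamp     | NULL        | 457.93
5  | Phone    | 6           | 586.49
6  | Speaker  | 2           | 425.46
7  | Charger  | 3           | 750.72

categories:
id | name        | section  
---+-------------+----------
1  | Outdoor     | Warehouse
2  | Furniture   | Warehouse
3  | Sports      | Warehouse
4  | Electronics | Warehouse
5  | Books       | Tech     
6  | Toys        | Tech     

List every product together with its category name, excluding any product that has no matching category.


INNER JOIN keeps only products rows whose category_id matches an id in categories. Walk through each product:
  - product 1 (Notebook): category_id=6 -> matches Toys
  - product 2 (Tablet): category_id=NULL, no match -> dropped
  - product 3 (Monitor): category_id=2 -> matches Furniture
  - product 4 (Lamp): category_id=NULL, no match -> dropped
  - product 5 (Phone): category_id=6 -> matches Toys
  - product 6 (Speaker): category_id=2 -> matches Furniture
  - product 7 (Charger): category_id=3 -> matches Sports
So 2 of 7 rows are dropped.

SQL:
SELECT a.name, b.name AS category
FROM products a
INNER JOIN categories b ON a.category_id = b.id

Result:
name     | category 
---------+----------
Notebook | Toys     
Monitor  | Furniture
Phone    | Toys     
Speaker  | Furniture
Charger  | Sports   


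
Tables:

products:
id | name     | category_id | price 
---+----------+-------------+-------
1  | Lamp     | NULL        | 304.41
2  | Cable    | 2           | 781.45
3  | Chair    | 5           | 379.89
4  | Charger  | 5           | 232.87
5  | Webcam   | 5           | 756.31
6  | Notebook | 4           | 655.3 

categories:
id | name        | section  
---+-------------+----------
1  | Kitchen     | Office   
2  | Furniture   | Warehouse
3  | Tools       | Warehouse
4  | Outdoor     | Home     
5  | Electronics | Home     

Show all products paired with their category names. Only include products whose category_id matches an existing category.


INNER JOIN keeps only products rows whose category_id matches an id in categories. Walk through each product:
  - product 1 (Lamp): category_id=NULL, no match -> dropped
  - product 2 (Cable): category_id=2 -> matches Furniture
  - product 3 (Chair): category_id=5 -> matches Electronics
  - product 4 (Charger): category_id=5 -> matches Electronics
  - product 5 (Webcam): category_id=5 -> matches Electronics
  - product 6 (Notebook): category_id=4 -> matches Outdoor
So 1 of 6 rows is dropped.

SQL:
SELECT a.name, b.name AS category
FROM products a
INNER JOIN categories b ON a.category_id = b.id

Result:
name     | category   
---------+------------
Cable    | Furniture  
Chair    | Electronics
Charger  | Electronics
Webcam   | Electronics
Notebook | Outdoor    


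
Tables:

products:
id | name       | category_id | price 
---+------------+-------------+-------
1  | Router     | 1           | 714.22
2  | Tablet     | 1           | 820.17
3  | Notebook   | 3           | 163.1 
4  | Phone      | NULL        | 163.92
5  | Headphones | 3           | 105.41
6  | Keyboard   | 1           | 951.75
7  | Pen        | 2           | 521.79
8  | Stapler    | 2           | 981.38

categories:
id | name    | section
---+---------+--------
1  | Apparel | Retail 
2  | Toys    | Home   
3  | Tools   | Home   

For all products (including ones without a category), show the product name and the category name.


LEFT JOIN keeps every row from products (the left table); where category_id has no match in categories, the category columns become NULL. Walk through each product:
  - product 1 (Router): category_id=1 -> matches Apparel
  - product 2 (Tablet): category_id=1 -> matches Apparel
  - product 3 (Notebook): category_id=3 -> matches Tools
  - product 4 (Phone): category_id=NULL, no match -> kept with NULL
  - product 5 (Headphones): category_id=3 -> matches Tools
  - product 6 (Keyboard): category_id=1 -> matches Apparel
  - product 7 (Pen): category_id=2 -> matches Toys
  - product 8 (Stapler): category_id=2 -> matches Toys
All 8 rows appear; 1 has NULL category.

SQL:
SELECT a.name, b.name AS category
FROM products a
LEFT JOIN categories b ON a.category_id = b.id

Result:
name       | category
-----------+---------
Router     | Apparel 
Tablet     | Apparel 
Notebook   | Tools   
Phone      | NULL    
Headphones | Tools   
Keyboard   | Apparel 
Pen        | Toys    
Stapler    | Toys    


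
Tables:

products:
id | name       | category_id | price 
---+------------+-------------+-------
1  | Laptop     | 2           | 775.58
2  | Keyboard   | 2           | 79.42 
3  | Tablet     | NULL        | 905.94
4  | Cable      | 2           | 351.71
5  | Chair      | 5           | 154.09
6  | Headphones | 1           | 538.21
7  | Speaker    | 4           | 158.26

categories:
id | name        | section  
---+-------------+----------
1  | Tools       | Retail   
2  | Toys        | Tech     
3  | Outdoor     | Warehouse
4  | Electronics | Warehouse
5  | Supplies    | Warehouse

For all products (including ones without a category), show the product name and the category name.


LEFT JOIN keeps every row from products (the left table); where category_id has no match in categories, the category columns become NULL. Walk through each product:
  - product 1 (Laptop): category_id=2 -> matches Toys
  - product 2 (Keyboard): category_id=2 -> matches Toys
  - product 3 (Tablet): category_id=NULL, no match -> kept with NULL
  - product 4 (Cable): category_id=2 -> matches Toys
  - product 5 (Chair): category_id=5 -> matches Supplies
  - product 6 (Headphones): category_id=1 -> matches Tools
  - product 7 (Speaker): category_id=4 -> matches Electronics
All 7 rows appear; 1 has NULL category.

SQL:
SELECT a.name, b.name AS category
FROM products a
LEFT JOIN categories b ON a.category_id = b.id

Result:
name       | category   
-----------+------------
Laptop     | Toys       
Keyboard   | Toys       
Tablet     | NULL       
Cable      | Toys       
Chair      | Supplies   
Headphones | Tools      
Speaker    | Electronics


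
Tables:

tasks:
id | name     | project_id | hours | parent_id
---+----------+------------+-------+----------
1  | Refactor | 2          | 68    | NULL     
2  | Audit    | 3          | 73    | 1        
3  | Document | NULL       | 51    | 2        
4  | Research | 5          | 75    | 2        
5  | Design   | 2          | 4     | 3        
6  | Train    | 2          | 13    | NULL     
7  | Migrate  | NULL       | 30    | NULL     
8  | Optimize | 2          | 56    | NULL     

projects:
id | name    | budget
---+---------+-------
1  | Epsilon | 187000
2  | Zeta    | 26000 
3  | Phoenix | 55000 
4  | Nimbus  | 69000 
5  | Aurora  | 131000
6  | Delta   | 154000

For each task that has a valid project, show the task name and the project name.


INNER JOIN keeps only tasks rows whose project_id matches an id in projects. Walk through each task:
  - task 1 (Refactor): project_id=2 -> matches Zeta
  - task 2 (Audit): project_id=3 -> matches Phoenix
  - task 3 (Document): project_id=NULL, no match -> dropped
  - task 4 (Research): project_id=5 -> matches Aurora
  - task 5 (Design): project_id=2 -> matches Zeta
  - task 6 (Train): project_id=2 -> matches Zeta
  - task 7 (Migrate): project_id=NULL, no match -> dropped
  - task 8 (Optimize): project_id=2 -> matches Zeta
So 2 of 8 rows are dropped.

SQL:
SELECT a.name, b.name AS project
FROM tasks a
INNER JOIN projects b ON a.project_id = b.id

Result:
name     | project
---------+--------
Refactor | Zeta   
Audit    | Phoenix
Research | Aurora 
Design   | Zeta   
Train    | Zeta   
Optimize | Zeta   


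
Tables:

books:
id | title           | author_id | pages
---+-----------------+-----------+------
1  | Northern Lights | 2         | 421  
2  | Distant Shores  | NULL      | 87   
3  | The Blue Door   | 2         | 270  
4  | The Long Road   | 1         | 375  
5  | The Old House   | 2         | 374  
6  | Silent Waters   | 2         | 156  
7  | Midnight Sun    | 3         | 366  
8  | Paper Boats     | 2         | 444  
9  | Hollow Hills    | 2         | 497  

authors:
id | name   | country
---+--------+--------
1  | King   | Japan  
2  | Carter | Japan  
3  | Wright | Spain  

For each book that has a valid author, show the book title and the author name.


INNER JOIN keeps only books rows whose author_id matches an id in authors. Walk through each book:
  - book 1 (Northern Lights): author_id=2 -> matches Carter
  - book 2 (Distant Shores): author_id=NULL, no match -> dropped
  - book 3 (The Blue Door): author_id=2 -> matches Carter
  - book 4 (The Long Road): author_id=1 -> matches King
  - book 5 (The Old House): author_id=2 -> matches Carter
  - book 6 (Silent Waters): author_id=2 -> matches Carter
  - book 7 (Midnight Sun): author_id=3 -> matches Wright
  - book 8 (Paper Boats): author_id=2 -> matches Carter
  - book 9 (Hollow Hills): author_id=2 -> matches Carter
So 1 of 9 rows is dropped.

SQL:
SELECT a.title, b.name AS author
FROM books a
INNER JOIN authors b ON a.author_id = b.id

Result:
title           | author
----------------+-------
Northern Lights | Carter
The Blue Door   | Carter
The Long Road   | King  
The Old House   | Carter
Silent Waters   | Carter
Midnight Sun    | Wright
Paper Boats     | Carter
Hollow Hills    | Carter


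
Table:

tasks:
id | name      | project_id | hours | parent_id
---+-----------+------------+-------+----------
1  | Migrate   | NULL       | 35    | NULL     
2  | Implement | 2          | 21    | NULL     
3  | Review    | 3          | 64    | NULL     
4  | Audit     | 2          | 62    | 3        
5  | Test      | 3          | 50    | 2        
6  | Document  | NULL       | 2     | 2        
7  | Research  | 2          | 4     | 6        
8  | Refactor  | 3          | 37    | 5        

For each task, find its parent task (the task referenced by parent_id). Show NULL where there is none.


This is a self-join: tasks is joined to a second copy of itself, matching each row's parent_id to another row's id. Use LEFT JOIN so rows with parent_id=NULL are kept.
  - task 1 (Migrate): parent_id=NULL -> NULL
  - task 2 (Implement): parent_id=NULL -> NULL
  - task 3 (Review): parent_id=NULL -> NULL
  - task 4 (Audit): parent_id=3 -> Review
  - task 5 (Test): parent_id=2 -> Implement
  - task 6 (Document): parent_id=2 -> Implement
  - task 7 (Research): parent_id=6 -> Document
  - task 8 (Refactor): parent_id=5 -> Test

SQL:
SELECT a.name AS item, b.name AS parent
FROM tasks a
LEFT JOIN tasks b ON a.parent_id = b.id

Result:
item      | parent   
----------+----------
Migrate   | NULL     
Implement | NULL     
Review    | NULL     
Audit     | Review   
Test      | Implement
Document  | Implement
Research  | Document 
Refactor  | Test     


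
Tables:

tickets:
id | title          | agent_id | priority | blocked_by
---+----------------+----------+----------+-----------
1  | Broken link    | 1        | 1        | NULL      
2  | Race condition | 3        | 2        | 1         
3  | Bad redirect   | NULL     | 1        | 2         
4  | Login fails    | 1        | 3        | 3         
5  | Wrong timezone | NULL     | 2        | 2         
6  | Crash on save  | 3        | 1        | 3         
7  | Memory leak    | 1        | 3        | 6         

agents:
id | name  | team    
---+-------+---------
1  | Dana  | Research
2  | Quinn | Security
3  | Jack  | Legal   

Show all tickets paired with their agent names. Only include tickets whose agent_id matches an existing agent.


INNER JOIN keeps only tickets rows whose agent_id matches an id in agents. Walk through each ticket:
  - ticket 1 (Broken link): agent_id=1 -> matches Dana
  - ticket 2 (Race condition): agent_id=3 -> matches Jack
  - ticket 3 (Bad redirect): agent_id=NULL, no match -> dropped
  - ticket 4 (Login fails): agent_id=1 -> matches Dana
  - ticket 5 (Wrong timezone): agent_id=NULL, no match -> dropped
  - ticket 6 (Crash on save): agent_id=3 -> matches Jack
  - ticket 7 (Memory leak): agent_id=1 -> matches Dana
So 2 of 7 rows are dropped.

SQL:
SELECT a.title, b.name AS agent
FROM tickets a
INNER JOIN agents b ON a.agent_id = b.id

Result:
title          | agent
---------------+------
Broken link    | Dana 
Race condition | Jack 
Login fails    | Dana 
Crash on save  | Jack 
Memory leak    | Dana 


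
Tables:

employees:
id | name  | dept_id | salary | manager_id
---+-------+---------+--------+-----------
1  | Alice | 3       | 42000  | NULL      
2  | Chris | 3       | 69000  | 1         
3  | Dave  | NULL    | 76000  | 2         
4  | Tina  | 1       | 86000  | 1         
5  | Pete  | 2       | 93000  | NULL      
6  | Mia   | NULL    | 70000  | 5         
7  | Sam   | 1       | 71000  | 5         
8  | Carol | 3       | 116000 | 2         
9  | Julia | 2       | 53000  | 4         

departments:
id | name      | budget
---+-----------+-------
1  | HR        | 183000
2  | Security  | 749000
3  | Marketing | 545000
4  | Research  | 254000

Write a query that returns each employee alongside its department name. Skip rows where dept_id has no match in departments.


INNER JOIN keeps only employees rows whose dept_id matches an id in departments. Walk through each employee:
  - employee 1 (Alice): dept_id=3 -> matches Marketing
  - employee 2 (Chris): dept_id=3 -> matches Marketing
  - employee 3 (Dave): dept_id=NULL, no match -> dropped
  - employee 4 (Tina): dept_id=1 -> matches HR
  - employee 5 (Pete): dept_id=2 -> matches Security
  - employee 6 (Mia): dept_id=NULL, no match -> dropped
  - employee 7 (Sam): dept_id=1 -> matches HR
  - employee 8 (Carol): dept_id=3 -> matches Marketing
  - employee 9 (Julia): dept_id=2 -> matches Security
So 2 of 9 rows are dropped.

SQL:
SELECT a.name, b.name AS department
FROM employees a
INNER JOIN departments b ON a.dept_id = b.id

Result:
name  | department
------+-----------
Alice | Marketing 
Chris | Marketing 
Tina  | HR        
Pete  | Security  
Sam   | HR        
Carol | Marketing 
Julia | Security  


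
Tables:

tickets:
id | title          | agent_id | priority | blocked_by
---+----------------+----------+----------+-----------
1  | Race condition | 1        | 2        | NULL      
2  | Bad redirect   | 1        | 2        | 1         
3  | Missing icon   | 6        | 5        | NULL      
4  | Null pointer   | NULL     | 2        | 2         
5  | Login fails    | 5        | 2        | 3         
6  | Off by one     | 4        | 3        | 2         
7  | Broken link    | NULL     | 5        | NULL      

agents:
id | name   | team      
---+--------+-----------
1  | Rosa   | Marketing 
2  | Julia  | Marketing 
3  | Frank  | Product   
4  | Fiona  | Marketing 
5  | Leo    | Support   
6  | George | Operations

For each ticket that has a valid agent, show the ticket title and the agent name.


INNER JOIN keeps only tickets rows whose agent_id matches an id in agents. Walk through each ticket:
  - ticket 1 (Race condition): agent_id=1 -> matches Rosa
  - ticket 2 (Bad redirect): agent_id=1 -> matches Rosa
  - ticket 3 (Missing icon): agent_id=6 -> matches George
  - ticket 4 (Null pointer): agent_id=NULL, no match -> dropped
  - ticket 5 (Login fails): agent_id=5 -> matches Leo
  - ticket 6 (Off by one): agent_id=4 -> matches Fiona
  - ticket 7 (Broken link): agent_id=NULL, no match -> dropped
So 2 of 7 rows are dropped.

SQL:
SELECT a.title, b.name AS agent
FROM tickets a
INNER JOIN agents b ON a.agent_id = b.id

Result:
title          | agent 
---------------+-------
Race condition | Rosa  
Bad redirect   | Rosa  
Missing icon   | George
Login fails    | Leo   
Off by one     | Fiona 
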